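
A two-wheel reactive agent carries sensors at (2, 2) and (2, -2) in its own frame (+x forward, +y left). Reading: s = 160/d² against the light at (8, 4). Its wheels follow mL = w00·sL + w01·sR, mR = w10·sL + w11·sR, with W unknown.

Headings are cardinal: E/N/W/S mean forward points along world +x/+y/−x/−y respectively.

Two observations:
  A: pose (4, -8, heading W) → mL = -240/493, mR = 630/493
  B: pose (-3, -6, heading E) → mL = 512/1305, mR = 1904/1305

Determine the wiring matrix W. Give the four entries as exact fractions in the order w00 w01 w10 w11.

1 -1 1 1/2

obs A: pose=(4,-8,W) → sL=20/29, sR=20/17, mL=-240/493, mR=630/493
obs B: pose=(-3,-6,E) → sL=32/29, sR=32/45, mL=512/1305, mR=1904/1305
sensor matrix S = [[20/29, 20/17], [32/29, 32/45]]; det S = -3584/4437
solve [mL_A; mL_B] = S·[w00; w01] and [mR_A; mR_B] = S·[w10; w11]:
  w00 = 1, w01 = -1, w10 = 1, w11 = 1/2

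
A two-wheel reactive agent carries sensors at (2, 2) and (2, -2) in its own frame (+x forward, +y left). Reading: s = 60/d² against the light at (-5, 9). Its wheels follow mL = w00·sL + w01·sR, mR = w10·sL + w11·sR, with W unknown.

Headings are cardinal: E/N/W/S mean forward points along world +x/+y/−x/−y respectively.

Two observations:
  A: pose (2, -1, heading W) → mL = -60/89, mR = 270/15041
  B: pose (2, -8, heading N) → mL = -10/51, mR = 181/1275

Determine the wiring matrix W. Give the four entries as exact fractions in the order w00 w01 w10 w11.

0 -1 1 -1/2

obs A: pose=(2,-1,W) → sL=60/169, sR=60/89, mL=-60/89, mR=270/15041
obs B: pose=(2,-8,N) → sL=6/25, sR=10/51, mL=-10/51, mR=181/1275
sensor matrix S = [[60/169, 60/89], [6/25, 10/51]]; det S = -117856/1278485
solve [mL_A; mL_B] = S·[w00; w01] and [mR_A; mR_B] = S·[w10; w11]:
  w00 = 0, w01 = -1, w10 = 1, w11 = -1/2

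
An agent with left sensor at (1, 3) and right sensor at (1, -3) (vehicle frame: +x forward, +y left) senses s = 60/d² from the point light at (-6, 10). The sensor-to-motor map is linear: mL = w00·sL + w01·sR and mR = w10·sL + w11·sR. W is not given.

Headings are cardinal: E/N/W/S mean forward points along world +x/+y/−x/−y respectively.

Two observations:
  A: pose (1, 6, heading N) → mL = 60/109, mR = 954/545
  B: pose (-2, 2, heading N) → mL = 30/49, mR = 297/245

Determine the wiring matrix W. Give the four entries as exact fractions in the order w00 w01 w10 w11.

obs A: pose=(1,6,N) → sL=12/5, sR=60/109, mL=60/109, mR=954/545
obs B: pose=(-2,2,N) → sL=6/5, sR=30/49, mL=30/49, mR=297/245
sensor matrix S = [[12/5, 60/109], [6/5, 30/49]]; det S = 4320/5341
solve [mL_A; mL_B] = S·[w00; w01] and [mR_A; mR_B] = S·[w10; w11]:
  w00 = 0, w01 = 1, w10 = 1/2, w11 = 1

0 1 1/2 1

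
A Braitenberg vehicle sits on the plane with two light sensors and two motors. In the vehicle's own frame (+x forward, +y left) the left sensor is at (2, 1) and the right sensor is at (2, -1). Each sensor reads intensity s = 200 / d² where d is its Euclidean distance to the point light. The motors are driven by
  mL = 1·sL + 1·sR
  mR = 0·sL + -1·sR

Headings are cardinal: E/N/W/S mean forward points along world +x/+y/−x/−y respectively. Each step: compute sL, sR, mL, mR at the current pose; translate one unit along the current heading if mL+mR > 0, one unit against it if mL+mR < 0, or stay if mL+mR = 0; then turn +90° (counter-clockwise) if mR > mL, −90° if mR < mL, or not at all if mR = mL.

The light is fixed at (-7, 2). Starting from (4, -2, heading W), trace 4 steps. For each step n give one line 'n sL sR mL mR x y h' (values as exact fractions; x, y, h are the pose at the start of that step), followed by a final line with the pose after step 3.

n=0: pose=(4,-2,W); sL=100/53, sR=20/9; mL=1960/477, mR=-20/9; mL+mR=100/53 → advance +1; mR−mL=-3020/477 → turn -1·90°
n=1: pose=(3,-2,N); sL=40/17, sR=8/5; mL=336/85, mR=-8/5; mL+mR=40/17 → advance +1; mR−mL=-472/85 → turn -1·90°
n=2: pose=(3,-1,E); sL=50/37, sR=5/4; mL=385/148, mR=-5/4; mL+mR=50/37 → advance +1; mR−mL=-285/74 → turn -1·90°
n=3: pose=(4,-1,S); sL=200/169, sR=8/5; mL=2352/845, mR=-8/5; mL+mR=200/169 → advance +1; mR−mL=-3704/845 → turn -1·90°

0 100/53 20/9 1960/477 -20/9 4 -2 W
1 40/17 8/5 336/85 -8/5 3 -2 N
2 50/37 5/4 385/148 -5/4 3 -1 E
3 200/169 8/5 2352/845 -8/5 4 -1 S
final 4 -2 W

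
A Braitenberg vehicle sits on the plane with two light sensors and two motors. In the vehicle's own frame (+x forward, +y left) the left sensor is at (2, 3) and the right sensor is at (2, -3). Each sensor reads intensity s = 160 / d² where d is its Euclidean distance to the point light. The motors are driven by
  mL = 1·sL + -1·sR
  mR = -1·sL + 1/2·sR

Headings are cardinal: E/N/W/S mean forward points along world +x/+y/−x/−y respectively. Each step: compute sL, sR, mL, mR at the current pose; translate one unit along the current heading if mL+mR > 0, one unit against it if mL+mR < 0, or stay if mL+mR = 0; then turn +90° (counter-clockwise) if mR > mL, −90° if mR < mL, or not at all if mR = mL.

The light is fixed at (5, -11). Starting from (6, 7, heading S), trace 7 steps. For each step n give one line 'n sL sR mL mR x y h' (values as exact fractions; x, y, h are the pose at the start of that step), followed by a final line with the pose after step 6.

n=0: pose=(6,7,S); sL=10/17, sR=8/13; mL=-6/221, mR=-62/221; mL+mR=-4/13 → advance -1; mR−mL=-56/221 → turn -1·90°
n=1: pose=(6,8,W); sL=160/257, sR=32/97; mL=7296/24929, mR=-11408/24929; mL+mR=-16/97 → advance -1; mR−mL=-18704/24929 → turn -1·90°
n=2: pose=(7,8,N); sL=80/221, sR=80/233; mL=960/51493, mR=-9800/51493; mL+mR=-40/233 → advance -1; mR−mL=-10760/51493 → turn -1·90°
n=3: pose=(7,7,E); sL=160/457, sR=160/241; mL=-34560/110137, mR=-2000/110137; mL+mR=-80/241 → advance -1; mR−mL=32560/110137 → turn +1·90°
n=4: pose=(6,7,N); sL=40/101, sR=5/13; mL=15/1313, mR=-535/2626; mL+mR=-5/26 → advance -1; mR−mL=-565/2626 → turn -1·90°
n=5: pose=(6,6,E); sL=160/409, sR=32/41; mL=-6528/16769, mR=-16/16769; mL+mR=-16/41 → advance -1; mR−mL=6512/16769 → turn +1·90°
n=6: pose=(5,6,N); sL=16/37, sR=16/37; mL=0, mR=-8/37; mL+mR=-8/37 → advance -1; mR−mL=-8/37 → turn -1·90°

0 10/17 8/13 -6/221 -62/221 6 7 S
1 160/257 32/97 7296/24929 -11408/24929 6 8 W
2 80/221 80/233 960/51493 -9800/51493 7 8 N
3 160/457 160/241 -34560/110137 -2000/110137 7 7 E
4 40/101 5/13 15/1313 -535/2626 6 7 N
5 160/409 32/41 -6528/16769 -16/16769 6 6 E
6 16/37 16/37 0 -8/37 5 6 N
final 5 5 E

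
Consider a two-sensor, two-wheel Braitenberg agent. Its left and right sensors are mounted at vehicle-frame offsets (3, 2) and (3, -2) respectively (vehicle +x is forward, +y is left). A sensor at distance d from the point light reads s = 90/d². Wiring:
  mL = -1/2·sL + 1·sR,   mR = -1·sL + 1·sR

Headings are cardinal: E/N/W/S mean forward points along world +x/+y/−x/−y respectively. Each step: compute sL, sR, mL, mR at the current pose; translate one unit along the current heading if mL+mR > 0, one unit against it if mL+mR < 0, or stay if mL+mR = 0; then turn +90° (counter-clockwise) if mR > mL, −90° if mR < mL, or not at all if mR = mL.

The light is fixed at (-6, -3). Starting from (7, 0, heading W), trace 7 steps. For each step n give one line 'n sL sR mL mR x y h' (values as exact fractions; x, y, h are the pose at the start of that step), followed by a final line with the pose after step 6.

0 90/101 18/25 693/2525 -432/2525 7 0 W
1 45/68 45/116 225/3944 -135/493 6 0 N
2 90/241 2/5 257/1205 32/1205 6 -1 E
3 45/113 45/61 7425/13786 2340/6893 7 -1 S
4 90/101 90/109 4185/11009 -720/11009 7 -2 W
5 45/58 45/106 225/6148 -540/1537 6 -2 N
6 90/229 90/229 45/229 0 6 -3 E
final 7 -3 S

n=0: pose=(7,0,W); sL=90/101, sR=18/25; mL=693/2525, mR=-432/2525; mL+mR=261/2525 → advance +1; mR−mL=-45/101 → turn -1·90°
n=1: pose=(6,0,N); sL=45/68, sR=45/116; mL=225/3944, mR=-135/493; mL+mR=-855/3944 → advance -1; mR−mL=-45/136 → turn -1·90°
n=2: pose=(6,-1,E); sL=90/241, sR=2/5; mL=257/1205, mR=32/1205; mL+mR=289/1205 → advance +1; mR−mL=-45/241 → turn -1·90°
n=3: pose=(7,-1,S); sL=45/113, sR=45/61; mL=7425/13786, mR=2340/6893; mL+mR=12105/13786 → advance +1; mR−mL=-45/226 → turn -1·90°
n=4: pose=(7,-2,W); sL=90/101, sR=90/109; mL=4185/11009, mR=-720/11009; mL+mR=3465/11009 → advance +1; mR−mL=-45/101 → turn -1·90°
n=5: pose=(6,-2,N); sL=45/58, sR=45/106; mL=225/6148, mR=-540/1537; mL+mR=-1935/6148 → advance -1; mR−mL=-45/116 → turn -1·90°
n=6: pose=(6,-3,E); sL=90/229, sR=90/229; mL=45/229, mR=0; mL+mR=45/229 → advance +1; mR−mL=-45/229 → turn -1·90°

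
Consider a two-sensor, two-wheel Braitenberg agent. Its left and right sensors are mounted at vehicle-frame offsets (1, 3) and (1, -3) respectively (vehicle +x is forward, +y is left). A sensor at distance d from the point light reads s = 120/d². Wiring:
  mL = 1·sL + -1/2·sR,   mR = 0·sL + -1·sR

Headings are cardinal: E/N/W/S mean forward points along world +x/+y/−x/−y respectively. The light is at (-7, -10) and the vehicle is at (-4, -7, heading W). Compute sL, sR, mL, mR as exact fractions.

left sensor world pos  = (-5, -10); dL² = 4
right sensor world pos = (-5, -4); dR² = 40
sL = 120/4 = 30
sR = 120/40 = 3
mL = 1·sL + -1/2·sR = 57/2
mR = 0·sL + -1·sR = -3

30 3 57/2 -3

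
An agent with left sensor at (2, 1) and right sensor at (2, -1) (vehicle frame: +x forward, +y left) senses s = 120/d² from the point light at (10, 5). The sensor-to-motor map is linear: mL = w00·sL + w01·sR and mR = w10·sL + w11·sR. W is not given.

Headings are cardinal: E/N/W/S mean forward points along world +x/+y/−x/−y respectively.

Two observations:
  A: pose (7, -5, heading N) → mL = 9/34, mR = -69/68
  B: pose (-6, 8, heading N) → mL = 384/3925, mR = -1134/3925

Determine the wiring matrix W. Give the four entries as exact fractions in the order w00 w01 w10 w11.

obs A: pose=(7,-5,N) → sL=3/2, sR=30/17, mL=9/34, mR=-69/68
obs B: pose=(-6,8,N) → sL=60/157, sR=12/25, mL=384/3925, mR=-1134/3925
sensor matrix S = [[3/2, 30/17], [60/157, 12/25]]; det S = 3042/66725
solve [mL_A; mL_B] = S·[w00; w01] and [mR_A; mR_B] = S·[w10; w11]:
  w00 = -1, w01 = 1, w10 = 1/2, w11 = -1

-1 1 1/2 -1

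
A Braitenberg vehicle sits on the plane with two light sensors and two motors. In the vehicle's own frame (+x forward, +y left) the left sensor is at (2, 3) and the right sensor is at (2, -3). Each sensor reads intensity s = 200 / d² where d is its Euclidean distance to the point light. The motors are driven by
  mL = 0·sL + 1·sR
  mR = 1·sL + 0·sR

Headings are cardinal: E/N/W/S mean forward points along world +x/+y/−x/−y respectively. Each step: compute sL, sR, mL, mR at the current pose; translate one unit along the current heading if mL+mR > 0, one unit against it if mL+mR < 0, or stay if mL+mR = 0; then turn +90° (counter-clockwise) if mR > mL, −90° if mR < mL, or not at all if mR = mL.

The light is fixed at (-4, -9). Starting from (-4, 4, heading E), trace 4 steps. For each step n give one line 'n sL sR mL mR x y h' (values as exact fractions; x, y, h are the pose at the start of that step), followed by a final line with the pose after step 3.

0 10/13 25/13 25/13 10/13 -4 4 E
1 200/137 8/5 8/5 200/137 -3 4 S
2 100/41 100/113 100/113 100/41 -3 3 W
3 200/109 200/109 200/109 200/109 -4 3 S
final -4 2 S

n=0: pose=(-4,4,E); sL=10/13, sR=25/13; mL=25/13, mR=10/13; mL+mR=35/13 → advance +1; mR−mL=-15/13 → turn -1·90°
n=1: pose=(-3,4,S); sL=200/137, sR=8/5; mL=8/5, mR=200/137; mL+mR=2096/685 → advance +1; mR−mL=-96/685 → turn -1·90°
n=2: pose=(-3,3,W); sL=100/41, sR=100/113; mL=100/113, mR=100/41; mL+mR=15400/4633 → advance +1; mR−mL=7200/4633 → turn +1·90°
n=3: pose=(-4,3,S); sL=200/109, sR=200/109; mL=200/109, mR=200/109; mL+mR=400/109 → advance +1; mR−mL=0 → turn +0·90°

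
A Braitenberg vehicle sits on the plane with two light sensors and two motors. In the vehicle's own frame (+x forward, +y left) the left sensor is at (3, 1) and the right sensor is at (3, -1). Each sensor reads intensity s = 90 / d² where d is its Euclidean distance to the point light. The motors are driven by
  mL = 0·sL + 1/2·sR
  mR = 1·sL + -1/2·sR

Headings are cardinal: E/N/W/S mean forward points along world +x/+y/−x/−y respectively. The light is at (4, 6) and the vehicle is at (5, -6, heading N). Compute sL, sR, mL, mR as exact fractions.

left sensor world pos  = (4, -3); dL² = 81
right sensor world pos = (6, -3); dR² = 85
sL = 90/81 = 10/9
sR = 90/85 = 18/17
mL = 0·sL + 1/2·sR = 9/17
mR = 1·sL + -1/2·sR = 89/153

10/9 18/17 9/17 89/153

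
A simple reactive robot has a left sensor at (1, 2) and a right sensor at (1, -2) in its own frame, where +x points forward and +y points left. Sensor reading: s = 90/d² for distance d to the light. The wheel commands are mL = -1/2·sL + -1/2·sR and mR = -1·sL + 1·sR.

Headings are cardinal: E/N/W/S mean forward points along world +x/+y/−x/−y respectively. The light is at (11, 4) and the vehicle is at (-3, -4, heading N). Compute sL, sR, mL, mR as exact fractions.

18/61 90/193 -4482/11773 2016/11773

left sensor world pos  = (-5, -3); dL² = 305
right sensor world pos = (-1, -3); dR² = 193
sL = 90/305 = 18/61
sR = 90/193 = 90/193
mL = -1/2·sL + -1/2·sR = -4482/11773
mR = -1·sL + 1·sR = 2016/11773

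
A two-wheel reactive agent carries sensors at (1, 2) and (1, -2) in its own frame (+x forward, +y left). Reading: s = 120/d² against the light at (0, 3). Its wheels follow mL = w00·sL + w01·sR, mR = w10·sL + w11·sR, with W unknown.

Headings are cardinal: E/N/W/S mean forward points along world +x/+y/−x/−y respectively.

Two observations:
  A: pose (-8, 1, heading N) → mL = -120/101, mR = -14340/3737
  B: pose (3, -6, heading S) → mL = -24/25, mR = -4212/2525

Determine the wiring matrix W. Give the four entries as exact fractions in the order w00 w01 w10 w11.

obs A: pose=(-8,1,N) → sL=120/101, sR=120/37, mL=-120/101, mR=-14340/3737
obs B: pose=(3,-6,S) → sL=24/25, sR=120/101, mL=-24/25, mR=-4212/2525
sensor matrix S = [[120/101, 120/37], [24/25, 120/101]]; det S = -3211776/1887185
solve [mL_A; mL_B] = S·[w00; w01] and [mR_A; mR_B] = S·[w10; w11]:
  w00 = -1, w01 = 0, w10 = -1/2, w11 = -1

-1 0 -1/2 -1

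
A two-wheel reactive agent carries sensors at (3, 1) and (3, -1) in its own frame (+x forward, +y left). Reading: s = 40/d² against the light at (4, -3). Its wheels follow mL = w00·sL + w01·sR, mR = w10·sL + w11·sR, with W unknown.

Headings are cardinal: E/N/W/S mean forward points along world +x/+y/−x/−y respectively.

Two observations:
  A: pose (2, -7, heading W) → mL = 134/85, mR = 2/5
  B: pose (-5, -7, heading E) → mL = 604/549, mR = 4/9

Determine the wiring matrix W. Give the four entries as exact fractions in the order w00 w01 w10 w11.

obs A: pose=(2,-7,W) → sL=4/5, sR=20/17, mL=134/85, mR=2/5
obs B: pose=(-5,-7,E) → sL=8/9, sR=40/61, mL=604/549, mR=4/9
sensor matrix S = [[4/5, 20/17], [8/9, 40/61]]; det S = -4864/9333
solve [mL_A; mL_B] = S·[w00; w01] and [mR_A; mR_B] = S·[w10; w11]:
  w00 = 1/2, w01 = 1, w10 = 1/2, w11 = 0

1/2 1 1/2 0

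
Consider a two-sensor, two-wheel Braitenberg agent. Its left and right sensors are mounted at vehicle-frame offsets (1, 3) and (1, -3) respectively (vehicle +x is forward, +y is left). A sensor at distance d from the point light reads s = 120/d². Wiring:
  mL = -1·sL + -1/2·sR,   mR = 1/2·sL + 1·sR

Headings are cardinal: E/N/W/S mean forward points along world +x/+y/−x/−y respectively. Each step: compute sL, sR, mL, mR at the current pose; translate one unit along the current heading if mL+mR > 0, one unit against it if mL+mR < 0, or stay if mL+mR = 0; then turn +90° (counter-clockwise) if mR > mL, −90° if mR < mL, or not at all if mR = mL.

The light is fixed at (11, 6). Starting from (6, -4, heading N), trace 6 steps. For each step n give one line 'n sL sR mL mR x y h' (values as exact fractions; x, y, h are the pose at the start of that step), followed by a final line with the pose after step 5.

0 24/29 24/17 -756/493 900/493 6 -4 N
1 2/3 5/3 -3/2 2 6 -3 W
2 120/109 120/181 -28260/19729 23940/19729 5 -3 S
3 12/5 60/73 -1026/365 738/365 5 -2 E
4 120/149 24/13 -3348/1937 4356/1937 4 -2 N
5 30/41 3/2 -243/164 153/82 4 -1 W
final 3 -1 S

n=0: pose=(6,-4,N); sL=24/29, sR=24/17; mL=-756/493, mR=900/493; mL+mR=144/493 → advance +1; mR−mL=1656/493 → turn +1·90°
n=1: pose=(6,-3,W); sL=2/3, sR=5/3; mL=-3/2, mR=2; mL+mR=1/2 → advance +1; mR−mL=7/2 → turn +1·90°
n=2: pose=(5,-3,S); sL=120/109, sR=120/181; mL=-28260/19729, mR=23940/19729; mL+mR=-4320/19729 → advance -1; mR−mL=52200/19729 → turn +1·90°
n=3: pose=(5,-2,E); sL=12/5, sR=60/73; mL=-1026/365, mR=738/365; mL+mR=-288/365 → advance -1; mR−mL=1764/365 → turn +1·90°
n=4: pose=(4,-2,N); sL=120/149, sR=24/13; mL=-3348/1937, mR=4356/1937; mL+mR=1008/1937 → advance +1; mR−mL=7704/1937 → turn +1·90°
n=5: pose=(4,-1,W); sL=30/41, sR=3/2; mL=-243/164, mR=153/82; mL+mR=63/164 → advance +1; mR−mL=549/164 → turn +1·90°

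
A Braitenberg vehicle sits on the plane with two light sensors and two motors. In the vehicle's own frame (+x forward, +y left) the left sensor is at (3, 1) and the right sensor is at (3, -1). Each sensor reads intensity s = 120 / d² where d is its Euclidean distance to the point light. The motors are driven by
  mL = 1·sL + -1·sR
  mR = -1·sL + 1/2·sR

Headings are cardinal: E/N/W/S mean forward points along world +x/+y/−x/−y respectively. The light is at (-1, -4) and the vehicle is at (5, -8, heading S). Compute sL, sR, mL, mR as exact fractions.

left sensor world pos  = (6, -11); dL² = 98
right sensor world pos = (4, -11); dR² = 74
sL = 120/98 = 60/49
sR = 120/74 = 60/37
mL = 1·sL + -1·sR = -720/1813
mR = -1·sL + 1/2·sR = -750/1813

60/49 60/37 -720/1813 -750/1813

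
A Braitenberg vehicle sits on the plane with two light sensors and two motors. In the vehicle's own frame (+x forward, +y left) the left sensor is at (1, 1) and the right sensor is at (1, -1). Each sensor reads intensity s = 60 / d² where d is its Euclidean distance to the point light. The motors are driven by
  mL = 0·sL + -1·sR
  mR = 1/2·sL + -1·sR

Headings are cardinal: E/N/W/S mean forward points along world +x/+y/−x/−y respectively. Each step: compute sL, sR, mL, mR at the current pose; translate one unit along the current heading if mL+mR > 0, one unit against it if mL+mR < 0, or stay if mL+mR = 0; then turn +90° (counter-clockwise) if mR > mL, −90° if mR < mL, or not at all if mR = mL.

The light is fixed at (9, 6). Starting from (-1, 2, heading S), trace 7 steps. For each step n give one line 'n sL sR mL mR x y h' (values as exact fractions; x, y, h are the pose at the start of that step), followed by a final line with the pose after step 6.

n=0: pose=(-1,2,S); sL=30/53, sR=30/73; mL=-30/73, mR=-495/3869; mL+mR=-2085/3869 → advance -1; mR−mL=15/53 → turn +1·90°
n=1: pose=(-1,3,E); sL=12/17, sR=60/97; mL=-60/97, mR=-438/1649; mL+mR=-1458/1649 → advance -1; mR−mL=6/17 → turn +1·90°
n=2: pose=(-2,3,N); sL=15/37, sR=15/26; mL=-15/26, mR=-180/481; mL+mR=-915/962 → advance -1; mR−mL=15/74 → turn +1·90°
n=3: pose=(-2,2,W); sL=60/169, sR=20/51; mL=-20/51, mR=-1850/8619; mL+mR=-5230/8619 → advance -1; mR−mL=30/169 → turn +1·90°
n=4: pose=(-1,2,S); sL=30/53, sR=30/73; mL=-30/73, mR=-495/3869; mL+mR=-2085/3869 → advance -1; mR−mL=15/53 → turn +1·90°
n=5: pose=(-1,3,E); sL=12/17, sR=60/97; mL=-60/97, mR=-438/1649; mL+mR=-1458/1649 → advance -1; mR−mL=6/17 → turn +1·90°
n=6: pose=(-2,3,N); sL=15/37, sR=15/26; mL=-15/26, mR=-180/481; mL+mR=-915/962 → advance -1; mR−mL=15/74 → turn +1·90°

0 30/53 30/73 -30/73 -495/3869 -1 2 S
1 12/17 60/97 -60/97 -438/1649 -1 3 E
2 15/37 15/26 -15/26 -180/481 -2 3 N
3 60/169 20/51 -20/51 -1850/8619 -2 2 W
4 30/53 30/73 -30/73 -495/3869 -1 2 S
5 12/17 60/97 -60/97 -438/1649 -1 3 E
6 15/37 15/26 -15/26 -180/481 -2 3 N
final -2 2 W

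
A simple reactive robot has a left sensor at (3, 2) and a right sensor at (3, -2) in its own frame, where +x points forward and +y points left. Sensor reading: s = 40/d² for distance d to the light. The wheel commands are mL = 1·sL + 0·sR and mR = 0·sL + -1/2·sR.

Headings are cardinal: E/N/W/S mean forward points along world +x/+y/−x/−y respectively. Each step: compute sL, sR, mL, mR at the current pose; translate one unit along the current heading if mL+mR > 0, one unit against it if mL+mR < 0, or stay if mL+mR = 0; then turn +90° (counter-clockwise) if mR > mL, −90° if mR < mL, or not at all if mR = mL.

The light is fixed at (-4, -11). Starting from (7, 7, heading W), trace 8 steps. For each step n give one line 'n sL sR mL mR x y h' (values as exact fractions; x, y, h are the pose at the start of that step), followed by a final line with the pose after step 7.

0 1/8 5/58 1/8 -5/116 7 7 W
1 8/101 8/117 8/101 -4/117 6 7 N
2 4/61 20/229 4/61 -10/229 6 8 E
3 8/85 40/337 8/85 -20/337 7 8 S
4 1/8 5/58 1/8 -5/116 7 7 W
5 8/101 8/117 8/101 -4/117 6 7 N
6 4/61 20/229 4/61 -10/229 6 8 E
7 8/85 40/337 8/85 -20/337 7 8 S
final 7 7 W

n=0: pose=(7,7,W); sL=1/8, sR=5/58; mL=1/8, mR=-5/116; mL+mR=19/232 → advance +1; mR−mL=-39/232 → turn -1·90°
n=1: pose=(6,7,N); sL=8/101, sR=8/117; mL=8/101, mR=-4/117; mL+mR=532/11817 → advance +1; mR−mL=-1340/11817 → turn -1·90°
n=2: pose=(6,8,E); sL=4/61, sR=20/229; mL=4/61, mR=-10/229; mL+mR=306/13969 → advance +1; mR−mL=-1526/13969 → turn -1·90°
n=3: pose=(7,8,S); sL=8/85, sR=40/337; mL=8/85, mR=-20/337; mL+mR=996/28645 → advance +1; mR−mL=-4396/28645 → turn -1·90°
n=4: pose=(7,7,W); sL=1/8, sR=5/58; mL=1/8, mR=-5/116; mL+mR=19/232 → advance +1; mR−mL=-39/232 → turn -1·90°
n=5: pose=(6,7,N); sL=8/101, sR=8/117; mL=8/101, mR=-4/117; mL+mR=532/11817 → advance +1; mR−mL=-1340/11817 → turn -1·90°
n=6: pose=(6,8,E); sL=4/61, sR=20/229; mL=4/61, mR=-10/229; mL+mR=306/13969 → advance +1; mR−mL=-1526/13969 → turn -1·90°
n=7: pose=(7,8,S); sL=8/85, sR=40/337; mL=8/85, mR=-20/337; mL+mR=996/28645 → advance +1; mR−mL=-4396/28645 → turn -1·90°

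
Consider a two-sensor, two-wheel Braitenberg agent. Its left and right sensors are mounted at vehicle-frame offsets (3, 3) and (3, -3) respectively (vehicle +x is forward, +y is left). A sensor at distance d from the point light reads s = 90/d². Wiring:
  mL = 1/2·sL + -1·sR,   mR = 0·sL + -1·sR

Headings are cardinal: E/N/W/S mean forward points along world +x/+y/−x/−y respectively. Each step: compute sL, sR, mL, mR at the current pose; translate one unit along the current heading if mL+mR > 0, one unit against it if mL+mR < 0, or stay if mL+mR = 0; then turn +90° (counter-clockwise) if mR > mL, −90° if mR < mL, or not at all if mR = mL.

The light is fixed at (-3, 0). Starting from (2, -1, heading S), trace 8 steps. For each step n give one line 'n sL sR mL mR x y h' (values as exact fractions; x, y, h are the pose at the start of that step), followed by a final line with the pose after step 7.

0 9/8 9/2 -63/16 -9/2 2 -1 S
1 90/13 90/13 -45/13 -90/13 2 0 W
2 5 1 3/2 -1 3 0 N
3 90/97 18/17 -981/1649 -18/17 3 1 E
4 45/34 45/4 -180/17 -45/4 2 1 S
5 18 90/29 171/29 -90/29 2 2 W
6 45/13 45/37 495/962 -45/37 1 2 N
7 18/13 90/53 -693/689 -90/53 1 1 E
final 0 1 S

n=0: pose=(2,-1,S); sL=9/8, sR=9/2; mL=-63/16, mR=-9/2; mL+mR=-135/16 → advance -1; mR−mL=-9/16 → turn -1·90°
n=1: pose=(2,0,W); sL=90/13, sR=90/13; mL=-45/13, mR=-90/13; mL+mR=-135/13 → advance -1; mR−mL=-45/13 → turn -1·90°
n=2: pose=(3,0,N); sL=5, sR=1; mL=3/2, mR=-1; mL+mR=1/2 → advance +1; mR−mL=-5/2 → turn -1·90°
n=3: pose=(3,1,E); sL=90/97, sR=18/17; mL=-981/1649, mR=-18/17; mL+mR=-2727/1649 → advance -1; mR−mL=-45/97 → turn -1·90°
n=4: pose=(2,1,S); sL=45/34, sR=45/4; mL=-180/17, mR=-45/4; mL+mR=-1485/68 → advance -1; mR−mL=-45/68 → turn -1·90°
n=5: pose=(2,2,W); sL=18, sR=90/29; mL=171/29, mR=-90/29; mL+mR=81/29 → advance +1; mR−mL=-9 → turn -1·90°
n=6: pose=(1,2,N); sL=45/13, sR=45/37; mL=495/962, mR=-45/37; mL+mR=-675/962 → advance -1; mR−mL=-45/26 → turn -1·90°
n=7: pose=(1,1,E); sL=18/13, sR=90/53; mL=-693/689, mR=-90/53; mL+mR=-1863/689 → advance -1; mR−mL=-9/13 → turn -1·90°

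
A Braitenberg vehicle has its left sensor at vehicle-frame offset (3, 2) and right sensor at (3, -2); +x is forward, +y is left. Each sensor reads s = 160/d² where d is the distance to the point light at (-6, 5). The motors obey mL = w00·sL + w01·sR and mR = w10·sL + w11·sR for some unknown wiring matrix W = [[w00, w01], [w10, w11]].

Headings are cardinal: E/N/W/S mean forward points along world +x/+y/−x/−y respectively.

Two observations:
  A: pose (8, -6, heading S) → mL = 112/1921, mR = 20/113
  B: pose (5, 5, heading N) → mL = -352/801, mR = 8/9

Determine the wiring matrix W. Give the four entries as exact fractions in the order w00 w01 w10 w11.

-1/2 1/2 1/2 0

obs A: pose=(8,-6,S) → sL=40/113, sR=8/17, mL=112/1921, mR=20/113
obs B: pose=(5,5,N) → sL=16/9, sR=80/89, mL=-352/801, mR=8/9
sensor matrix S = [[40/113, 8/17], [16/9, 80/89]]; det S = -797696/1538721
solve [mL_A; mL_B] = S·[w00; w01] and [mR_A; mR_B] = S·[w10; w11]:
  w00 = -1/2, w01 = 1/2, w10 = 1/2, w11 = 0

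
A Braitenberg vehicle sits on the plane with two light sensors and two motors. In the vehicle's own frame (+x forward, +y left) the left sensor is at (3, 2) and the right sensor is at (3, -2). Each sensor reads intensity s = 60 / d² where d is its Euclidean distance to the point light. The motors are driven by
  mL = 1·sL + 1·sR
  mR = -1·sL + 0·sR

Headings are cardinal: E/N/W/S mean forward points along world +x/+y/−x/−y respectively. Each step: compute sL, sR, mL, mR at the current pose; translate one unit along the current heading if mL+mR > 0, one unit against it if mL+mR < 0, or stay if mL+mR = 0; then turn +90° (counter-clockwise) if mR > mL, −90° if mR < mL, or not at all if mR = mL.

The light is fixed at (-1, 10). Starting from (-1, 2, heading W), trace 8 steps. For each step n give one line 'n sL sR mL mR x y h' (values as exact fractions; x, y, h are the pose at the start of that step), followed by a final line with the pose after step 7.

n=0: pose=(-1,2,W); sL=60/109, sR=4/3; mL=616/327, mR=-60/109; mL+mR=4/3 → advance +1; mR−mL=-796/327 → turn -1·90°
n=1: pose=(-2,2,N); sL=30/17, sR=30/13; mL=900/221, mR=-30/17; mL+mR=30/13 → advance +1; mR−mL=-1290/221 → turn -1·90°
n=2: pose=(-2,3,E); sL=60/29, sR=12/17; mL=1368/493, mR=-60/29; mL+mR=12/17 → advance +1; mR−mL=-2388/493 → turn -1·90°
n=3: pose=(-1,3,S); sL=15/26, sR=15/26; mL=15/13, mR=-15/26; mL+mR=15/26 → advance +1; mR−mL=-45/26 → turn -1·90°
n=4: pose=(-1,2,W); sL=60/109, sR=4/3; mL=616/327, mR=-60/109; mL+mR=4/3 → advance +1; mR−mL=-796/327 → turn -1·90°
n=5: pose=(-2,2,N); sL=30/17, sR=30/13; mL=900/221, mR=-30/17; mL+mR=30/13 → advance +1; mR−mL=-1290/221 → turn -1·90°
n=6: pose=(-2,3,E); sL=60/29, sR=12/17; mL=1368/493, mR=-60/29; mL+mR=12/17 → advance +1; mR−mL=-2388/493 → turn -1·90°
n=7: pose=(-1,3,S); sL=15/26, sR=15/26; mL=15/13, mR=-15/26; mL+mR=15/26 → advance +1; mR−mL=-45/26 → turn -1·90°

0 60/109 4/3 616/327 -60/109 -1 2 W
1 30/17 30/13 900/221 -30/17 -2 2 N
2 60/29 12/17 1368/493 -60/29 -2 3 E
3 15/26 15/26 15/13 -15/26 -1 3 S
4 60/109 4/3 616/327 -60/109 -1 2 W
5 30/17 30/13 900/221 -30/17 -2 2 N
6 60/29 12/17 1368/493 -60/29 -2 3 E
7 15/26 15/26 15/13 -15/26 -1 3 S
final -1 2 W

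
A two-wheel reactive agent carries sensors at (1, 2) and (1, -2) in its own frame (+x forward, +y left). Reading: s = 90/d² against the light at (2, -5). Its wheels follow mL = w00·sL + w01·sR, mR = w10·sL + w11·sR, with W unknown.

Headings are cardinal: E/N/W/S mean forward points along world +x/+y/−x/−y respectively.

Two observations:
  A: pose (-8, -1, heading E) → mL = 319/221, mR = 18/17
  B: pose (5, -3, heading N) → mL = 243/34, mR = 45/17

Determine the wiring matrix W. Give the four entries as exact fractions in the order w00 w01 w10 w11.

obs A: pose=(-8,-1,E) → sL=10/13, sR=18/17, mL=319/221, mR=18/17
obs B: pose=(5,-3,N) → sL=9, sR=45/17, mL=243/34, mR=45/17
sensor matrix S = [[10/13, 18/17], [9, 45/17]]; det S = -1656/221
solve [mL_A; mL_B] = S·[w00; w01] and [mR_A; mR_B] = S·[w10; w11]:
  w00 = 1/2, w01 = 1, w10 = 0, w11 = 1

1/2 1 0 1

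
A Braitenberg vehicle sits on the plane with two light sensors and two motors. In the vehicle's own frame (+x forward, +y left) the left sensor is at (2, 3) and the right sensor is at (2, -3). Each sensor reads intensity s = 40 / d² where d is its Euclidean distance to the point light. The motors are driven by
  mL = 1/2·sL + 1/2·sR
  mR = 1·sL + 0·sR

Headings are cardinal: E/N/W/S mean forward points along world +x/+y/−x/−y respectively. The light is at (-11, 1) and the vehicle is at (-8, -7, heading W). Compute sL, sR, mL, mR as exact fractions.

left sensor world pos  = (-10, -10); dL² = 122
right sensor world pos = (-10, -4); dR² = 26
sL = 40/122 = 20/61
sR = 40/26 = 20/13
mL = 1/2·sL + 1/2·sR = 740/793
mR = 1·sL + 0·sR = 20/61

20/61 20/13 740/793 20/61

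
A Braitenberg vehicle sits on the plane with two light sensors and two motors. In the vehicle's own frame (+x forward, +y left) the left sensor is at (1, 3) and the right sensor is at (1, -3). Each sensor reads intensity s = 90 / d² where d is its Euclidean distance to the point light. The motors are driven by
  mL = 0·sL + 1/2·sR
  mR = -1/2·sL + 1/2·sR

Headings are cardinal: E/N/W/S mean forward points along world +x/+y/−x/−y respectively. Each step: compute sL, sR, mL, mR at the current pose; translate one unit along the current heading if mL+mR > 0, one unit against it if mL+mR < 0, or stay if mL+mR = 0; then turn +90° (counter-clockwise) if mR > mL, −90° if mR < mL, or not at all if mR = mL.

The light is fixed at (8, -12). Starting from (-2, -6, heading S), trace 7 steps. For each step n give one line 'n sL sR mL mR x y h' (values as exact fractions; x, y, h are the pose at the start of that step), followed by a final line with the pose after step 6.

0 45/37 45/97 45/194 -1350/3589 -2 -6 S
1 90/137 90/221 45/221 -3780/30277 -2 -5 W
2 9/26 45/64 45/128 297/1664 -3 -5 N
3 90/221 18/25 9/25 864/5525 -3 -4 E
4 45/49 45/109 45/218 -1350/5341 -2 -4 S
5 90/157 18/53 9/53 -972/8321 -2 -3 W
6 45/148 45/82 45/164 1485/12136 -3 -3 N
final -3 -2 E

n=0: pose=(-2,-6,S); sL=45/37, sR=45/97; mL=45/194, mR=-1350/3589; mL+mR=-1035/7178 → advance -1; mR−mL=-45/74 → turn -1·90°
n=1: pose=(-2,-5,W); sL=90/137, sR=90/221; mL=45/221, mR=-3780/30277; mL+mR=2385/30277 → advance +1; mR−mL=-45/137 → turn -1·90°
n=2: pose=(-3,-5,N); sL=9/26, sR=45/64; mL=45/128, mR=297/1664; mL+mR=441/832 → advance +1; mR−mL=-9/52 → turn -1·90°
n=3: pose=(-3,-4,E); sL=90/221, sR=18/25; mL=9/25, mR=864/5525; mL+mR=2853/5525 → advance +1; mR−mL=-45/221 → turn -1·90°
n=4: pose=(-2,-4,S); sL=45/49, sR=45/109; mL=45/218, mR=-1350/5341; mL+mR=-495/10682 → advance -1; mR−mL=-45/98 → turn -1·90°
n=5: pose=(-2,-3,W); sL=90/157, sR=18/53; mL=9/53, mR=-972/8321; mL+mR=441/8321 → advance +1; mR−mL=-45/157 → turn -1·90°
n=6: pose=(-3,-3,N); sL=45/148, sR=45/82; mL=45/164, mR=1485/12136; mL+mR=4815/12136 → advance +1; mR−mL=-45/296 → turn -1·90°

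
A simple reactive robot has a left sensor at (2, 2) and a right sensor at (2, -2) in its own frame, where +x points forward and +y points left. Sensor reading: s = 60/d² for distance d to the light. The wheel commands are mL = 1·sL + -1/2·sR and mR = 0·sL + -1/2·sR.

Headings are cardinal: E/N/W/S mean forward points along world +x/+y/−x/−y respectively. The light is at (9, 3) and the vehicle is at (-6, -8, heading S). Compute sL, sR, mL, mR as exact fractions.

30/169 30/229 4335/38701 -15/229

left sensor world pos  = (-4, -10); dL² = 338
right sensor world pos = (-8, -10); dR² = 458
sL = 60/338 = 30/169
sR = 60/458 = 30/229
mL = 1·sL + -1/2·sR = 4335/38701
mR = 0·sL + -1/2·sR = -15/229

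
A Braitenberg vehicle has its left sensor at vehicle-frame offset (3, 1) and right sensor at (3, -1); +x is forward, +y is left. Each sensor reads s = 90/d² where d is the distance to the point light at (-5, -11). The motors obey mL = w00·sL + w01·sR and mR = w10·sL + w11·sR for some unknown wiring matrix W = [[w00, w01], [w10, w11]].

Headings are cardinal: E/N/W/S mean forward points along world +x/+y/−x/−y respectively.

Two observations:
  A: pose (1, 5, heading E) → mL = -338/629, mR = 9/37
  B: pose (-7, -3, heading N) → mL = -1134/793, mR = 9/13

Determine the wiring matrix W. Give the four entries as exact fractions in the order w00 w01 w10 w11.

-1 -1 1 0

obs A: pose=(1,5,E) → sL=9/37, sR=5/17, mL=-338/629, mR=9/37
obs B: pose=(-7,-3,N) → sL=9/13, sR=45/61, mL=-1134/793, mR=9/13
sensor matrix S = [[9/37, 5/17], [9/13, 45/61]]; det S = -12060/498797
solve [mL_A; mL_B] = S·[w00; w01] and [mR_A; mR_B] = S·[w10; w11]:
  w00 = -1, w01 = -1, w10 = 1, w11 = 0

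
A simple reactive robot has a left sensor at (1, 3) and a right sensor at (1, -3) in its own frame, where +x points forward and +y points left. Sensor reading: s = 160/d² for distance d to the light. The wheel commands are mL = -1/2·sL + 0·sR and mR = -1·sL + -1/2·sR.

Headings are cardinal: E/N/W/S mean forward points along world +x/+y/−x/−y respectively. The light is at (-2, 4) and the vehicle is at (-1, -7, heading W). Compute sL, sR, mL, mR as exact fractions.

40/49 5/2 -20/49 -405/196

left sensor world pos  = (-2, -10); dL² = 196
right sensor world pos = (-2, -4); dR² = 64
sL = 160/196 = 40/49
sR = 160/64 = 5/2
mL = -1/2·sL + 0·sR = -20/49
mR = -1·sL + -1/2·sR = -405/196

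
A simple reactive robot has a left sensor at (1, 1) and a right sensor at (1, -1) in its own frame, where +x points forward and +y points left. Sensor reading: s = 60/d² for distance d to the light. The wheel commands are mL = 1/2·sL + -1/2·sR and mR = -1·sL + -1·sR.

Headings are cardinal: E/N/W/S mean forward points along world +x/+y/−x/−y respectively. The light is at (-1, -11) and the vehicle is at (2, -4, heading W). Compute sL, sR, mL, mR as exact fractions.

left sensor world pos  = (1, -5); dL² = 40
right sensor world pos = (1, -3); dR² = 68
sL = 60/40 = 3/2
sR = 60/68 = 15/17
mL = 1/2·sL + -1/2·sR = 21/68
mR = -1·sL + -1·sR = -81/34

3/2 15/17 21/68 -81/34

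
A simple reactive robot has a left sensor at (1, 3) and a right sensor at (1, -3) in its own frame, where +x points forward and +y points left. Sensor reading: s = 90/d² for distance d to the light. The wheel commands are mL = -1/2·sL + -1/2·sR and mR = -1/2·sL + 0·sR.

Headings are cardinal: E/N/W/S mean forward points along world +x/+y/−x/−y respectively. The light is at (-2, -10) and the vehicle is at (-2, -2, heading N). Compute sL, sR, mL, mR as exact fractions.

1 1 -1 -1/2

left sensor world pos  = (-5, -1); dL² = 90
right sensor world pos = (1, -1); dR² = 90
sL = 90/90 = 1
sR = 90/90 = 1
mL = -1/2·sL + -1/2·sR = -1
mR = -1/2·sL + 0·sR = -1/2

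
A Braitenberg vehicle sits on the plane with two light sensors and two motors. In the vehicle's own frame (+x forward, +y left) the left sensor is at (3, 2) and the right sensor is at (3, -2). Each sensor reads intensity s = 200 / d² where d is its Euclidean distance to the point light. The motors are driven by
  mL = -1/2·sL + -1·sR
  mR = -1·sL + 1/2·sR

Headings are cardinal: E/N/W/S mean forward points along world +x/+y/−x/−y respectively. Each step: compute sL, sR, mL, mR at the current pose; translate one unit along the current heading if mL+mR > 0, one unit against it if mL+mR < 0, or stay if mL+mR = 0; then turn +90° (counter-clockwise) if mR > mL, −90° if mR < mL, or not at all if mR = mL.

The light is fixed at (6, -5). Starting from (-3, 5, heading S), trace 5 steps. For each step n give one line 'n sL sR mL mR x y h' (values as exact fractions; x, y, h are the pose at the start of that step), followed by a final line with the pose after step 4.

0 100/49 20/17 -1830/833 -1210/833 -3 5 S
1 40/41 200/117 -10540/4797 -580/4797 -3 6 E
2 10/17 10/13 -235/221 -45/221 -4 6 N
3 200/233 200/313 -77900/72929 -39300/72929 -4 5 W
4 100/49 20/17 -1830/833 -1210/833 -3 5 S
final -3 6 E

n=0: pose=(-3,5,S); sL=100/49, sR=20/17; mL=-1830/833, mR=-1210/833; mL+mR=-3040/833 → advance -1; mR−mL=620/833 → turn +1·90°
n=1: pose=(-3,6,E); sL=40/41, sR=200/117; mL=-10540/4797, mR=-580/4797; mL+mR=-11120/4797 → advance -1; mR−mL=3320/1599 → turn +1·90°
n=2: pose=(-4,6,N); sL=10/17, sR=10/13; mL=-235/221, mR=-45/221; mL+mR=-280/221 → advance -1; mR−mL=190/221 → turn +1·90°
n=3: pose=(-4,5,W); sL=200/233, sR=200/313; mL=-77900/72929, mR=-39300/72929; mL+mR=-117200/72929 → advance -1; mR−mL=38600/72929 → turn +1·90°
n=4: pose=(-3,5,S); sL=100/49, sR=20/17; mL=-1830/833, mR=-1210/833; mL+mR=-3040/833 → advance -1; mR−mL=620/833 → turn +1·90°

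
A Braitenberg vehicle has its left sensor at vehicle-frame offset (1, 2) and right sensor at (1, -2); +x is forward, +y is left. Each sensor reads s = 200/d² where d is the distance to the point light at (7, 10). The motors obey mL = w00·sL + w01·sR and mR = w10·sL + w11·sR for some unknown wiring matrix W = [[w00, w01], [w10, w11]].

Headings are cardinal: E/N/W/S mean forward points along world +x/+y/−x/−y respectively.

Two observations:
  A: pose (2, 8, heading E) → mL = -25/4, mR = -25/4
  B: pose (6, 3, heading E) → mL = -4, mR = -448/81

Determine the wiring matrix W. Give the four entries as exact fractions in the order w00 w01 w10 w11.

obs A: pose=(2,8,E) → sL=25/2, sR=25/4, mL=-25/4, mR=-25/4
obs B: pose=(6,3,E) → sL=8, sR=200/81, mL=-4, mR=-448/81
sensor matrix S = [[25/2, 25/4], [8, 200/81]]; det S = -1550/81
solve [mL_A; mL_B] = S·[w00; w01] and [mR_A; mR_B] = S·[w10; w11]:
  w00 = -1/2, w01 = 0, w10 = -1, w11 = 1

-1/2 0 -1 1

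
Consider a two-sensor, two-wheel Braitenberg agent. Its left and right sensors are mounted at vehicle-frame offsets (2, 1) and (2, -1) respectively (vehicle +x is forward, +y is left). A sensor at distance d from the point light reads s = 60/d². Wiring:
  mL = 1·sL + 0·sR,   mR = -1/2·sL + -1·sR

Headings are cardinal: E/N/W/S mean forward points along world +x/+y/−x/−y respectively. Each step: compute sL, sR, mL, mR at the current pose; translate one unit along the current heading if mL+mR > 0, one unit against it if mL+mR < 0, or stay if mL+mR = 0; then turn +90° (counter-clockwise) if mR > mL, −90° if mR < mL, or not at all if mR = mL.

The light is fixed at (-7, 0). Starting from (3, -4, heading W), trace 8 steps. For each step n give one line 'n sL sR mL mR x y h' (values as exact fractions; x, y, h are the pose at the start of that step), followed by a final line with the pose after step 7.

0 60/89 60/73 60/89 -7530/6497 3 -4 W
1 15/26 15/37 15/26 -1335/1924 4 -4 N
2 12/37 12/41 12/37 -690/1517 4 -5 E
3 6/17 6/13 6/17 -141/221 3 -5 S
4 60/89 60/73 60/89 -7530/6497 3 -4 W
5 15/26 15/37 15/26 -1335/1924 4 -4 N
6 12/37 12/41 12/37 -690/1517 4 -5 E
7 6/17 6/13 6/17 -141/221 3 -5 S
final 3 -4 W

n=0: pose=(3,-4,W); sL=60/89, sR=60/73; mL=60/89, mR=-7530/6497; mL+mR=-3150/6497 → advance -1; mR−mL=-11910/6497 → turn -1·90°
n=1: pose=(4,-4,N); sL=15/26, sR=15/37; mL=15/26, mR=-1335/1924; mL+mR=-225/1924 → advance -1; mR−mL=-2445/1924 → turn -1·90°
n=2: pose=(4,-5,E); sL=12/37, sR=12/41; mL=12/37, mR=-690/1517; mL+mR=-198/1517 → advance -1; mR−mL=-1182/1517 → turn -1·90°
n=3: pose=(3,-5,S); sL=6/17, sR=6/13; mL=6/17, mR=-141/221; mL+mR=-63/221 → advance -1; mR−mL=-219/221 → turn -1·90°
n=4: pose=(3,-4,W); sL=60/89, sR=60/73; mL=60/89, mR=-7530/6497; mL+mR=-3150/6497 → advance -1; mR−mL=-11910/6497 → turn -1·90°
n=5: pose=(4,-4,N); sL=15/26, sR=15/37; mL=15/26, mR=-1335/1924; mL+mR=-225/1924 → advance -1; mR−mL=-2445/1924 → turn -1·90°
n=6: pose=(4,-5,E); sL=12/37, sR=12/41; mL=12/37, mR=-690/1517; mL+mR=-198/1517 → advance -1; mR−mL=-1182/1517 → turn -1·90°
n=7: pose=(3,-5,S); sL=6/17, sR=6/13; mL=6/17, mR=-141/221; mL+mR=-63/221 → advance -1; mR−mL=-219/221 → turn -1·90°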